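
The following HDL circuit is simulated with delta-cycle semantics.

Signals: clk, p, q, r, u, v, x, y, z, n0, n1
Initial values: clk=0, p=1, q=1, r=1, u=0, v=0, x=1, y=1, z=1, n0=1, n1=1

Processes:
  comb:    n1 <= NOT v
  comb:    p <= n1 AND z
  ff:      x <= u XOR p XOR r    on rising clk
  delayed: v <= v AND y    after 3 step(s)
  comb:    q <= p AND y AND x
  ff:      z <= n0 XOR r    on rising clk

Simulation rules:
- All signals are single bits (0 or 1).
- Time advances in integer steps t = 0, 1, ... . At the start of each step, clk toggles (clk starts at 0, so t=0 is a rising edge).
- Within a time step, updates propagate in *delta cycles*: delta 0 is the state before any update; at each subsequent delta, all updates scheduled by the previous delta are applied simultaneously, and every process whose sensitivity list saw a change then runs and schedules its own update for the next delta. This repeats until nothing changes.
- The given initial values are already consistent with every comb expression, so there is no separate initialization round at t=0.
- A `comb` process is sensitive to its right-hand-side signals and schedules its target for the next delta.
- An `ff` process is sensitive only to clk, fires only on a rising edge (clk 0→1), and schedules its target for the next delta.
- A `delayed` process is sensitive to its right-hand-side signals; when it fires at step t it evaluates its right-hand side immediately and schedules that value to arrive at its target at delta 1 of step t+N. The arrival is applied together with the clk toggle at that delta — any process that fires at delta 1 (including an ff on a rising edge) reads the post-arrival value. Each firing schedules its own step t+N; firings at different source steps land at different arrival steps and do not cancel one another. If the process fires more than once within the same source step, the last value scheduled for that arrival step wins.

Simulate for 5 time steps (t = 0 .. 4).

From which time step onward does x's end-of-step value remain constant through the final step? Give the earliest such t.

t0.Δ0 n0=1 u=0 clk=0 n1=1 v=0 y=1 p=1 q=1 z=1 x=1 r=1
t0.Δ1 n0=1 u=0 clk=1 n1=1 v=0 y=1 p=1 q=1 z=1 x=1 r=1
t0.Δ2 n0=1 u=0 clk=1 n1=1 v=0 y=1 p=1 q=1 z=0 x=0 r=1
t0.Δ3 n0=1 u=0 clk=1 n1=1 v=0 y=1 p=0 q=0 z=0 x=0 r=1
t1.Δ0 n0=1 u=0 clk=1 n1=1 v=0 y=1 p=0 q=0 z=0 x=0 r=1
t1.Δ1 n0=1 u=0 clk=0 n1=1 v=0 y=1 p=0 q=0 z=0 x=0 r=1
t2.Δ0 n0=1 u=0 clk=0 n1=1 v=0 y=1 p=0 q=0 z=0 x=0 r=1
t2.Δ1 n0=1 u=0 clk=1 n1=1 v=0 y=1 p=0 q=0 z=0 x=0 r=1
t2.Δ2 n0=1 u=0 clk=1 n1=1 v=0 y=1 p=0 q=0 z=0 x=1 r=1
t3.Δ0 n0=1 u=0 clk=1 n1=1 v=0 y=1 p=0 q=0 z=0 x=1 r=1
t3.Δ1 n0=1 u=0 clk=0 n1=1 v=0 y=1 p=0 q=0 z=0 x=1 r=1
t4.Δ0 n0=1 u=0 clk=0 n1=1 v=0 y=1 p=0 q=0 z=0 x=1 r=1
t4.Δ1 n0=1 u=0 clk=1 n1=1 v=0 y=1 p=0 q=0 z=0 x=1 r=1

2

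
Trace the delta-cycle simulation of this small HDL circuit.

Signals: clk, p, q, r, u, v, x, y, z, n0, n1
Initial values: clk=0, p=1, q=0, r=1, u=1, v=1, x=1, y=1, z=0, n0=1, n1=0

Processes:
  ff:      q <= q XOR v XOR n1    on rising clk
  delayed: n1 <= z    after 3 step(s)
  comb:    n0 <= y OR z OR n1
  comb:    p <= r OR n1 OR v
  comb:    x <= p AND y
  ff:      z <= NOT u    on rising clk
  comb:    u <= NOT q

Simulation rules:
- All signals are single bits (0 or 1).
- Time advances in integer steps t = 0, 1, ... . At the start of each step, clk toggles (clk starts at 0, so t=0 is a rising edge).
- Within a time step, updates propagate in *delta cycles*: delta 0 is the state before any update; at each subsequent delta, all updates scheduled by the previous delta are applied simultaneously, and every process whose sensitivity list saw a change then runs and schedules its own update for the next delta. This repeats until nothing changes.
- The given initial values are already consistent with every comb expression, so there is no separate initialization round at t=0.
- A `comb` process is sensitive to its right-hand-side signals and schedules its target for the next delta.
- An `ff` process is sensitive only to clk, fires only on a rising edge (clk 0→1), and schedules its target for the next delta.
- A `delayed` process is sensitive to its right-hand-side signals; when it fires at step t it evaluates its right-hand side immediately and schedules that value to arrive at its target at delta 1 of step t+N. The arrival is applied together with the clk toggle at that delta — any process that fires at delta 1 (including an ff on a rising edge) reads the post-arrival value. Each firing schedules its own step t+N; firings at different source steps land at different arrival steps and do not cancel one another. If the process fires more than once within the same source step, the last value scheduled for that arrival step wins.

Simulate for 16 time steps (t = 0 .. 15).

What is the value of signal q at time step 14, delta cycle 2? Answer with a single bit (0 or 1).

t0.Δ0 y=1 n0=1 v=1 u=1 q=0 z=0 n1=0 p=1 r=1 x=1 clk=0
t0.Δ1 y=1 n0=1 v=1 u=1 q=0 z=0 n1=0 p=1 r=1 x=1 clk=1
t0.Δ2 y=1 n0=1 v=1 u=1 q=1 z=0 n1=0 p=1 r=1 x=1 clk=1
t0.Δ3 y=1 n0=1 v=1 u=0 q=1 z=0 n1=0 p=1 r=1 x=1 clk=1
t1.Δ0 y=1 n0=1 v=1 u=0 q=1 z=0 n1=0 p=1 r=1 x=1 clk=1
t1.Δ1 y=1 n0=1 v=1 u=0 q=1 z=0 n1=0 p=1 r=1 x=1 clk=0
t2.Δ0 y=1 n0=1 v=1 u=0 q=1 z=0 n1=0 p=1 r=1 x=1 clk=0
t2.Δ1 y=1 n0=1 v=1 u=0 q=1 z=0 n1=0 p=1 r=1 x=1 clk=1
t2.Δ2 y=1 n0=1 v=1 u=0 q=0 z=1 n1=0 p=1 r=1 x=1 clk=1
t2.Δ3 y=1 n0=1 v=1 u=1 q=0 z=1 n1=0 p=1 r=1 x=1 clk=1
t3.Δ0 y=1 n0=1 v=1 u=1 q=0 z=1 n1=0 p=1 r=1 x=1 clk=1
t3.Δ1 y=1 n0=1 v=1 u=1 q=0 z=1 n1=0 p=1 r=1 x=1 clk=0
t4.Δ0 y=1 n0=1 v=1 u=1 q=0 z=1 n1=0 p=1 r=1 x=1 clk=0
t4.Δ1 y=1 n0=1 v=1 u=1 q=0 z=1 n1=0 p=1 r=1 x=1 clk=1
t4.Δ2 y=1 n0=1 v=1 u=1 q=1 z=0 n1=0 p=1 r=1 x=1 clk=1
t4.Δ3 y=1 n0=1 v=1 u=0 q=1 z=0 n1=0 p=1 r=1 x=1 clk=1
t5.Δ0 y=1 n0=1 v=1 u=0 q=1 z=0 n1=0 p=1 r=1 x=1 clk=1
t5.Δ1 y=1 n0=1 v=1 u=0 q=1 z=0 n1=1 p=1 r=1 x=1 clk=0
t6.Δ0 y=1 n0=1 v=1 u=0 q=1 z=0 n1=1 p=1 r=1 x=1 clk=0
t6.Δ1 y=1 n0=1 v=1 u=0 q=1 z=0 n1=1 p=1 r=1 x=1 clk=1
t6.Δ2 y=1 n0=1 v=1 u=0 q=1 z=1 n1=1 p=1 r=1 x=1 clk=1
t7.Δ0 y=1 n0=1 v=1 u=0 q=1 z=1 n1=1 p=1 r=1 x=1 clk=1
t7.Δ1 y=1 n0=1 v=1 u=0 q=1 z=1 n1=0 p=1 r=1 x=1 clk=0
t8.Δ0 y=1 n0=1 v=1 u=0 q=1 z=1 n1=0 p=1 r=1 x=1 clk=0
t8.Δ1 y=1 n0=1 v=1 u=0 q=1 z=1 n1=0 p=1 r=1 x=1 clk=1
t8.Δ2 y=1 n0=1 v=1 u=0 q=0 z=1 n1=0 p=1 r=1 x=1 clk=1
t8.Δ3 y=1 n0=1 v=1 u=1 q=0 z=1 n1=0 p=1 r=1 x=1 clk=1
t9.Δ0 y=1 n0=1 v=1 u=1 q=0 z=1 n1=0 p=1 r=1 x=1 clk=1
t9.Δ1 y=1 n0=1 v=1 u=1 q=0 z=1 n1=1 p=1 r=1 x=1 clk=0
t10.Δ0 y=1 n0=1 v=1 u=1 q=0 z=1 n1=1 p=1 r=1 x=1 clk=0
t10.Δ1 y=1 n0=1 v=1 u=1 q=0 z=1 n1=1 p=1 r=1 x=1 clk=1
t10.Δ2 y=1 n0=1 v=1 u=1 q=0 z=0 n1=1 p=1 r=1 x=1 clk=1
t11.Δ0 y=1 n0=1 v=1 u=1 q=0 z=0 n1=1 p=1 r=1 x=1 clk=1
t11.Δ1 y=1 n0=1 v=1 u=1 q=0 z=0 n1=1 p=1 r=1 x=1 clk=0
t12.Δ0 y=1 n0=1 v=1 u=1 q=0 z=0 n1=1 p=1 r=1 x=1 clk=0
t12.Δ1 y=1 n0=1 v=1 u=1 q=0 z=0 n1=1 p=1 r=1 x=1 clk=1
t13.Δ0 y=1 n0=1 v=1 u=1 q=0 z=0 n1=1 p=1 r=1 x=1 clk=1
t13.Δ1 y=1 n0=1 v=1 u=1 q=0 z=0 n1=0 p=1 r=1 x=1 clk=0
t14.Δ0 y=1 n0=1 v=1 u=1 q=0 z=0 n1=0 p=1 r=1 x=1 clk=0
t14.Δ1 y=1 n0=1 v=1 u=1 q=0 z=0 n1=0 p=1 r=1 x=1 clk=1
t14.Δ2 y=1 n0=1 v=1 u=1 q=1 z=0 n1=0 p=1 r=1 x=1 clk=1
t14.Δ3 y=1 n0=1 v=1 u=0 q=1 z=0 n1=0 p=1 r=1 x=1 clk=1
t15.Δ0 y=1 n0=1 v=1 u=0 q=1 z=0 n1=0 p=1 r=1 x=1 clk=1
t15.Δ1 y=1 n0=1 v=1 u=0 q=1 z=0 n1=0 p=1 r=1 x=1 clk=0

1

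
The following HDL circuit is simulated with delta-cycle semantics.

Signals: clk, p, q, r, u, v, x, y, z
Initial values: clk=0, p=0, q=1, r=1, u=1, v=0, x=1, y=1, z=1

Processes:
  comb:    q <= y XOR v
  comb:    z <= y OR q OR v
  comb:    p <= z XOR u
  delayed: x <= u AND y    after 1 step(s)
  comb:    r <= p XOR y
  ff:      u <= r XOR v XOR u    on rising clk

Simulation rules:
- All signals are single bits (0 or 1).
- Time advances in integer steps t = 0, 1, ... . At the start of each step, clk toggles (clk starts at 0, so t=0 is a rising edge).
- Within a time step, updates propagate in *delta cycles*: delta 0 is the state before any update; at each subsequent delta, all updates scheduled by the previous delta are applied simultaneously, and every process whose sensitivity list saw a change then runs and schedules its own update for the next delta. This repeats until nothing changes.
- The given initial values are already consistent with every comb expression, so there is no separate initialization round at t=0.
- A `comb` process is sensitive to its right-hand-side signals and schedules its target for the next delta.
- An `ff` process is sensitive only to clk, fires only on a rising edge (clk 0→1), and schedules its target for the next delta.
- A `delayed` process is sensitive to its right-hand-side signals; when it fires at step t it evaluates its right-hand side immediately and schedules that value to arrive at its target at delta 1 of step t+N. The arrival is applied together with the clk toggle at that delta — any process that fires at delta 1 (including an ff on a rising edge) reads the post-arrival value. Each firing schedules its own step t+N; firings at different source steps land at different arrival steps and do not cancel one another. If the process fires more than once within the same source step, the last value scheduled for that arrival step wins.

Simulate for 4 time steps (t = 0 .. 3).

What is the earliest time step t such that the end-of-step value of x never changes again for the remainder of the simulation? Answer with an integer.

1

[bits: p,x,v,y,r,q,clk,u,z]
t=0: Δ0=010111011 Δ1=010111111 Δ2=010111101 Δ3=110111101 Δ4=110101101 | 4Δ
t=1: Δ0=110101101 Δ1=100101001 | 1Δ
t=2: Δ0=100101001 Δ1=100101101 | 1Δ
t=3: Δ0=100101101 Δ1=100101001 | 1Δ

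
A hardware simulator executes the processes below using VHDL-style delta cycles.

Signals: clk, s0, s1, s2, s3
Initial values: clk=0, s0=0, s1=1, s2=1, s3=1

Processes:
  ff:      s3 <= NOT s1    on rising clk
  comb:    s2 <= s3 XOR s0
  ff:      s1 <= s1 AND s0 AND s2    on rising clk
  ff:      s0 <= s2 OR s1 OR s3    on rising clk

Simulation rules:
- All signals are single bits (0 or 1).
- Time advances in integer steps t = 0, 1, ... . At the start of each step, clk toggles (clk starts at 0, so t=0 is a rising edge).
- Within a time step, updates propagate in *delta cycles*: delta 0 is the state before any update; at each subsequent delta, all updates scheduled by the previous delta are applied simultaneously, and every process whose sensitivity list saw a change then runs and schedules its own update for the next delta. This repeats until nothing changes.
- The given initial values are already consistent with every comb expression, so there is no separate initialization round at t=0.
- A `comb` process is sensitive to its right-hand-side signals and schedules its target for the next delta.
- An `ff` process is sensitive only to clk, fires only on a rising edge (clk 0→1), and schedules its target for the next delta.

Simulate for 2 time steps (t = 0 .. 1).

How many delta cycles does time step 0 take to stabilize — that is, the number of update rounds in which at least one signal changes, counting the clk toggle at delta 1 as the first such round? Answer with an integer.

t=0 Δ0: clk=0 s0=0 s3=1 s1=1 s2=1
  Δ1: clk:0→1
  Δ2: s0:0→1, s3:1→0, s1:1→0
  (2Δ to stable)
t=1 Δ0: clk=1 s0=1 s3=0 s1=0 s2=1
  Δ1: clk:1→0
  (1Δ to stable)

2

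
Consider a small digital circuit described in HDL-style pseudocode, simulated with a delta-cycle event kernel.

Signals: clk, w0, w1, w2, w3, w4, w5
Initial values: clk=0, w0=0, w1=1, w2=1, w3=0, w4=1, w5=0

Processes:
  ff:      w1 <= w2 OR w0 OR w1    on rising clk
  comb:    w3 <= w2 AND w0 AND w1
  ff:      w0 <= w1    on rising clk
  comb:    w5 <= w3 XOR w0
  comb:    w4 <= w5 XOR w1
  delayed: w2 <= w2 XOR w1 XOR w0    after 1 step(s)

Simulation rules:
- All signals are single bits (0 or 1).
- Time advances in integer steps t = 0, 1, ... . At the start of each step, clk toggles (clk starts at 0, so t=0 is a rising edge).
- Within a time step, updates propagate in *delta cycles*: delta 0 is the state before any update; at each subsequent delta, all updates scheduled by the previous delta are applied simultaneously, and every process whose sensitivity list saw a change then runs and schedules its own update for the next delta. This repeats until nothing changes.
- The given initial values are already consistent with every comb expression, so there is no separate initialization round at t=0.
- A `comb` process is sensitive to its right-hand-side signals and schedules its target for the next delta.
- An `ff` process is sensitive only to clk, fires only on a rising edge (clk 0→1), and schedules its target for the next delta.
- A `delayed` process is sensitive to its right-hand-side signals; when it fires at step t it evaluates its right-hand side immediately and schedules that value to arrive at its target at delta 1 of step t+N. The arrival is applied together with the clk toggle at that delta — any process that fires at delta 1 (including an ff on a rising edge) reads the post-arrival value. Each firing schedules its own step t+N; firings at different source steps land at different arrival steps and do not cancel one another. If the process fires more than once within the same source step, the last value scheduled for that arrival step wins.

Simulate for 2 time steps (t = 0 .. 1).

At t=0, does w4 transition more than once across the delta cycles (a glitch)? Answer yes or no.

yes

t0.Δ0 clk=0 w0=0 w1=1 w2=1 w5=0 w4=1 w3=0
t0.Δ1 clk=1 w0=0 w1=1 w2=1 w5=0 w4=1 w3=0
t0.Δ2 clk=1 w0=1 w1=1 w2=1 w5=0 w4=1 w3=0
t0.Δ3 clk=1 w0=1 w1=1 w2=1 w5=1 w4=1 w3=1
t0.Δ4 clk=1 w0=1 w1=1 w2=1 w5=0 w4=0 w3=1
t0.Δ5 clk=1 w0=1 w1=1 w2=1 w5=0 w4=1 w3=1
t1.Δ0 clk=1 w0=1 w1=1 w2=1 w5=0 w4=1 w3=1
t1.Δ1 clk=0 w0=1 w1=1 w2=1 w5=0 w4=1 w3=1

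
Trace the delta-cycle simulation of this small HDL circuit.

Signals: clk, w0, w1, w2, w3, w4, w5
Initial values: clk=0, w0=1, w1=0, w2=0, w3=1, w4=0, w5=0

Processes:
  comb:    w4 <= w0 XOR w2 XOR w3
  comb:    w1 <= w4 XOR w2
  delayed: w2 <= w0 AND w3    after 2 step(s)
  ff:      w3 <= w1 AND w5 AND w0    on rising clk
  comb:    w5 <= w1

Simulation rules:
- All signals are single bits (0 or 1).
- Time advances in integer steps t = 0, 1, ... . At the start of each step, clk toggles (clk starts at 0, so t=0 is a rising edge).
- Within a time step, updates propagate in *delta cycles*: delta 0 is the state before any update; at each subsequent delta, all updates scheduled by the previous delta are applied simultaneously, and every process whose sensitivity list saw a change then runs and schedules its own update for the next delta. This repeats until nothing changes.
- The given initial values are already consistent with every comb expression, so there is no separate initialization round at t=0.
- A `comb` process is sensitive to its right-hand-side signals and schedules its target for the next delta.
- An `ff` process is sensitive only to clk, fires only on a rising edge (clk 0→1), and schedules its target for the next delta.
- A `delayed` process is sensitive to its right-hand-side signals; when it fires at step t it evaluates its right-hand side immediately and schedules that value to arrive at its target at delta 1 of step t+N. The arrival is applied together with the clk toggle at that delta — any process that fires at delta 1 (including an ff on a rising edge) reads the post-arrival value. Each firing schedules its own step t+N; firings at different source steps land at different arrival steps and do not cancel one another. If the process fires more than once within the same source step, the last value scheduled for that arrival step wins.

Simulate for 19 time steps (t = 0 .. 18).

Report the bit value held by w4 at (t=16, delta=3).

[bits: w1,w4,w5,clk,w2,w3,w0]
t=0: Δ0=0000011 Δ1=0001011 Δ2=0001001 Δ3=0101001 Δ4=1101001 Δ5=1111001 | 5Δ
t=1: Δ0=1111001 Δ1=1110001 | 1Δ
t=2: Δ0=1110001 Δ1=1111001 Δ2=1111011 Δ3=1011011 Δ4=0011011 Δ5=0001011 | 5Δ
t=3: Δ0=0001011 Δ1=0000011 | 1Δ
t=4: Δ0=0000011 Δ1=0001111 Δ2=1101101 Δ3=0011101 Δ4=1001101 Δ5=1011101 | 5Δ
t=5: Δ0=1011101 Δ1=1010101 | 1Δ
t=6: Δ0=1010101 Δ1=1011001 Δ2=0111011 Δ3=1001011 Δ4=0011011 Δ5=0001011 | 5Δ
t=7: Δ0=0001011 Δ1=0000011 | 1Δ
t=8: Δ0=0000011 Δ1=0001111 Δ2=1101101 Δ3=0011101 Δ4=1001101 Δ5=1011101 | 5Δ
t=9: Δ0=1011101 Δ1=1010101 | 1Δ
t=10: Δ0=1010101 Δ1=1011001 Δ2=0111011 Δ3=1001011 Δ4=0011011 Δ5=0001011 | 5Δ
t=11: Δ0=0001011 Δ1=0000011 | 1Δ
t=12: Δ0=0000011 Δ1=0001111 Δ2=1101101 Δ3=0011101 Δ4=1001101 Δ5=1011101 | 5Δ
t=13: Δ0=1011101 Δ1=1010101 | 1Δ
t=14: Δ0=1010101 Δ1=1011001 Δ2=0111011 Δ3=1001011 Δ4=0011011 Δ5=0001011 | 5Δ
t=15: Δ0=0001011 Δ1=0000011 | 1Δ
t=16: Δ0=0000011 Δ1=0001111 Δ2=1101101 Δ3=0011101 Δ4=1001101 Δ5=1011101 | 5Δ
t=17: Δ0=1011101 Δ1=1010101 | 1Δ
t=18: Δ0=1010101 Δ1=1011001 Δ2=0111011 Δ3=1001011 Δ4=0011011 Δ5=0001011 | 5Δ

0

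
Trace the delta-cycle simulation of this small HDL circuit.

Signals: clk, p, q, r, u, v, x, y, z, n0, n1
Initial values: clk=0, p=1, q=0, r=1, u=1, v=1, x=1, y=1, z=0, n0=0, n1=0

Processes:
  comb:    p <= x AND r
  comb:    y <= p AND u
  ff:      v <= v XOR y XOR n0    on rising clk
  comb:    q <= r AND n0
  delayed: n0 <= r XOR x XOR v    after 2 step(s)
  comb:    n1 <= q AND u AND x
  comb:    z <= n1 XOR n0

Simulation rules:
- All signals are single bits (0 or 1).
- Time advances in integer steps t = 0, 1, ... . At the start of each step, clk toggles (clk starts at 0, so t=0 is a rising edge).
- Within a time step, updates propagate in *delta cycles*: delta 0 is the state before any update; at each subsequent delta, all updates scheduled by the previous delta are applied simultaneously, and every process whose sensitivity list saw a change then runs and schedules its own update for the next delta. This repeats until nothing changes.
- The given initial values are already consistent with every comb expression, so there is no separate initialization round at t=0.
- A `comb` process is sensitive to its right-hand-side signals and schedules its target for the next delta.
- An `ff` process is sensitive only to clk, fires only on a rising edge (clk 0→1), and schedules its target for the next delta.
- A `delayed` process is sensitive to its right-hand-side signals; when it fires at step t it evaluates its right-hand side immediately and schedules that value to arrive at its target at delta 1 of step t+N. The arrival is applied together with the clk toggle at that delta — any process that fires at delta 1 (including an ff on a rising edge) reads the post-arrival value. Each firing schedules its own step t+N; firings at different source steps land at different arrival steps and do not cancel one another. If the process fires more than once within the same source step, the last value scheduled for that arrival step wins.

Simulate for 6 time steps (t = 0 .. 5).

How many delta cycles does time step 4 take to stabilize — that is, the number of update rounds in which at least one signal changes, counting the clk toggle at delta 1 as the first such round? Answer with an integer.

t0.Δ0 v=1 q=0 clk=0 r=1 x=1 n0=0 y=1 n1=0 z=0 u=1 p=1
t0.Δ1 v=1 q=0 clk=1 r=1 x=1 n0=0 y=1 n1=0 z=0 u=1 p=1
t0.Δ2 v=0 q=0 clk=1 r=1 x=1 n0=0 y=1 n1=0 z=0 u=1 p=1
t1.Δ0 v=0 q=0 clk=1 r=1 x=1 n0=0 y=1 n1=0 z=0 u=1 p=1
t1.Δ1 v=0 q=0 clk=0 r=1 x=1 n0=0 y=1 n1=0 z=0 u=1 p=1
t2.Δ0 v=0 q=0 clk=0 r=1 x=1 n0=0 y=1 n1=0 z=0 u=1 p=1
t2.Δ1 v=0 q=0 clk=1 r=1 x=1 n0=0 y=1 n1=0 z=0 u=1 p=1
t2.Δ2 v=1 q=0 clk=1 r=1 x=1 n0=0 y=1 n1=0 z=0 u=1 p=1
t3.Δ0 v=1 q=0 clk=1 r=1 x=1 n0=0 y=1 n1=0 z=0 u=1 p=1
t3.Δ1 v=1 q=0 clk=0 r=1 x=1 n0=0 y=1 n1=0 z=0 u=1 p=1
t4.Δ0 v=1 q=0 clk=0 r=1 x=1 n0=0 y=1 n1=0 z=0 u=1 p=1
t4.Δ1 v=1 q=0 clk=1 r=1 x=1 n0=1 y=1 n1=0 z=0 u=1 p=1
t4.Δ2 v=1 q=1 clk=1 r=1 x=1 n0=1 y=1 n1=0 z=1 u=1 p=1
t4.Δ3 v=1 q=1 clk=1 r=1 x=1 n0=1 y=1 n1=1 z=1 u=1 p=1
t4.Δ4 v=1 q=1 clk=1 r=1 x=1 n0=1 y=1 n1=1 z=0 u=1 p=1
t5.Δ0 v=1 q=1 clk=1 r=1 x=1 n0=1 y=1 n1=1 z=0 u=1 p=1
t5.Δ1 v=1 q=1 clk=0 r=1 x=1 n0=1 y=1 n1=1 z=0 u=1 p=1

4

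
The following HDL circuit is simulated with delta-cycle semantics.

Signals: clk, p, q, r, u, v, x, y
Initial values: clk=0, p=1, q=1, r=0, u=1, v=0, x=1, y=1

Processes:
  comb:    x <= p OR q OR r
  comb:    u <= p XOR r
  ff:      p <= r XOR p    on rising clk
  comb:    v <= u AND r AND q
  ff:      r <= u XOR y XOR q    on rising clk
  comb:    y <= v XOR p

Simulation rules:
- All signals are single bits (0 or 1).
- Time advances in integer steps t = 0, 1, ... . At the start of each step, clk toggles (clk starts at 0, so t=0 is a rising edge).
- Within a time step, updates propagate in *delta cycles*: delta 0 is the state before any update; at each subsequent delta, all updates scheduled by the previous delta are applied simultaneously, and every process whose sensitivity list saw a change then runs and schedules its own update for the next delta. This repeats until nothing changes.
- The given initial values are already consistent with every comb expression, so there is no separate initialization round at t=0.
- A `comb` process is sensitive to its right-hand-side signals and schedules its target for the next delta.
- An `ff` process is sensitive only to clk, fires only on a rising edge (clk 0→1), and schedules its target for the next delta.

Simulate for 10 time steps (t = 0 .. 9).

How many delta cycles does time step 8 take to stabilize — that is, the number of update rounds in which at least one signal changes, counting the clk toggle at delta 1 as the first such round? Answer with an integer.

3

[bits: u,x,q,clk,y,v,p,r]
t=0: Δ0=11101010 Δ1=11111010 Δ2=11111011 Δ3=01111111 Δ4=01110011 Δ5=01111011 | 5Δ
t=1: Δ0=01111011 Δ1=01101011 | 1Δ
t=2: Δ0=01101011 Δ1=01111011 Δ2=01111000 Δ3=01110000 | 3Δ
t=3: Δ0=01110000 Δ1=01100000 | 1Δ
t=4: Δ0=01100000 Δ1=01110000 Δ2=01110001 Δ3=11110001 Δ4=11110101 Δ5=11111101 | 5Δ
t=5: Δ0=11111101 Δ1=11101101 | 1Δ
t=6: Δ0=11101101 Δ1=11111101 Δ2=11111111 Δ3=01110111 Δ4=01110011 Δ5=01111011 | 5Δ
t=7: Δ0=01111011 Δ1=01101011 | 1Δ
t=8: Δ0=01101011 Δ1=01111011 Δ2=01111000 Δ3=01110000 | 3Δ
t=9: Δ0=01110000 Δ1=01100000 | 1Δ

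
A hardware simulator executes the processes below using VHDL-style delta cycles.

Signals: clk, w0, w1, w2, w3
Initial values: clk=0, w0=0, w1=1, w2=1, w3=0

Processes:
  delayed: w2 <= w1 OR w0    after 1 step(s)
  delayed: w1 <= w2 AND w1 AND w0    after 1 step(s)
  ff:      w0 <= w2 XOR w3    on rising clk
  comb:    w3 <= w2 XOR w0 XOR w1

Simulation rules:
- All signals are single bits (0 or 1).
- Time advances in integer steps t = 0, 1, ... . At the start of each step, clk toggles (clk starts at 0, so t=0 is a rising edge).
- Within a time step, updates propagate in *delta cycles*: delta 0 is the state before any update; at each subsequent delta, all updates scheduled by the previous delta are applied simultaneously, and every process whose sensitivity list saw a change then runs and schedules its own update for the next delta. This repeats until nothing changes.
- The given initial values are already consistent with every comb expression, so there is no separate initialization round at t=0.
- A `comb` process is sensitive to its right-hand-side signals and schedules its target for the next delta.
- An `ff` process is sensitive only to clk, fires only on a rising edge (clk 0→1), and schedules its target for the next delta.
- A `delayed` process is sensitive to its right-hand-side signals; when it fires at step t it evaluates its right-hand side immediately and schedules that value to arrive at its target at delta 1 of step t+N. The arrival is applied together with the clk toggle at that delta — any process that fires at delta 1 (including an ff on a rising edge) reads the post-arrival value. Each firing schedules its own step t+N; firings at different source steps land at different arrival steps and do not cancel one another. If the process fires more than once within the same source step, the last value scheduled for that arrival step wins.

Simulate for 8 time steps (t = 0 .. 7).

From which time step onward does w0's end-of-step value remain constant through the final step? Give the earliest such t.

[bits: w0,w2,clk,w3,w1]
t=0: Δ0=01001 Δ1=01101 Δ2=11101 Δ3=11111 | 3Δ
t=1: Δ0=11111 Δ1=11011 | 1Δ
t=2: Δ0=11011 Δ1=11111 Δ2=01111 Δ3=01101 | 3Δ
t=3: Δ0=01101 Δ1=01000 Δ2=01010 | 2Δ
t=4: Δ0=01010 Δ1=00110 Δ2=10100 Δ3=10110 | 3Δ
t=5: Δ0=10110 Δ1=11010 Δ2=11000 | 2Δ
t=6: Δ0=11000 Δ1=11100 | 1Δ
t=7: Δ0=11100 Δ1=11000 | 1Δ

4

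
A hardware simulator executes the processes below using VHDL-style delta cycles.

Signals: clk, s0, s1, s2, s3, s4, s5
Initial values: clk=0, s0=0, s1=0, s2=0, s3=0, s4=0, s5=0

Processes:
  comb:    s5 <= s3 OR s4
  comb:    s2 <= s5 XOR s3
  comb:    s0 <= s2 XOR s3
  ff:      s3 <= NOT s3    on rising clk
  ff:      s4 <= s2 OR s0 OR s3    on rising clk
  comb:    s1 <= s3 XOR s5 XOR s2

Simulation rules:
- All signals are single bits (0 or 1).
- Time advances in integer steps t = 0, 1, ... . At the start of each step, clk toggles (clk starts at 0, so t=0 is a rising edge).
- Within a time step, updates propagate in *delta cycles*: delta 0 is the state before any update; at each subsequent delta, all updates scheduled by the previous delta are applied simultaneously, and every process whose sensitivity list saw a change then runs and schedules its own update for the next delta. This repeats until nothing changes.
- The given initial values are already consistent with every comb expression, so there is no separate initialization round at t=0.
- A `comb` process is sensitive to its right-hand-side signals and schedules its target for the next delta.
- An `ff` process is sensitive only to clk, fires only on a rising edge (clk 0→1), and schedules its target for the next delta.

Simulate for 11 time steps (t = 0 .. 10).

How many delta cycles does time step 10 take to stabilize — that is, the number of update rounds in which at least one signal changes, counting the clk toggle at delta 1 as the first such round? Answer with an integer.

t0.Δ0 clk=0 s2=0 s0=0 s1=0 s3=0 s5=0 s4=0
t0.Δ1 clk=1 s2=0 s0=0 s1=0 s3=0 s5=0 s4=0
t0.Δ2 clk=1 s2=0 s0=0 s1=0 s3=1 s5=0 s4=0
t0.Δ3 clk=1 s2=1 s0=1 s1=1 s3=1 s5=1 s4=0
t0.Δ4 clk=1 s2=0 s0=0 s1=1 s3=1 s5=1 s4=0
t0.Δ5 clk=1 s2=0 s0=1 s1=0 s3=1 s5=1 s4=0
t1.Δ0 clk=1 s2=0 s0=1 s1=0 s3=1 s5=1 s4=0
t1.Δ1 clk=0 s2=0 s0=1 s1=0 s3=1 s5=1 s4=0
t2.Δ0 clk=0 s2=0 s0=1 s1=0 s3=1 s5=1 s4=0
t2.Δ1 clk=1 s2=0 s0=1 s1=0 s3=1 s5=1 s4=0
t2.Δ2 clk=1 s2=0 s0=1 s1=0 s3=0 s5=1 s4=1
t2.Δ3 clk=1 s2=1 s0=0 s1=1 s3=0 s5=1 s4=1
t2.Δ4 clk=1 s2=1 s0=1 s1=0 s3=0 s5=1 s4=1
t3.Δ0 clk=1 s2=1 s0=1 s1=0 s3=0 s5=1 s4=1
t3.Δ1 clk=0 s2=1 s0=1 s1=0 s3=0 s5=1 s4=1
t4.Δ0 clk=0 s2=1 s0=1 s1=0 s3=0 s5=1 s4=1
t4.Δ1 clk=1 s2=1 s0=1 s1=0 s3=0 s5=1 s4=1
t4.Δ2 clk=1 s2=1 s0=1 s1=0 s3=1 s5=1 s4=1
t4.Δ3 clk=1 s2=0 s0=0 s1=1 s3=1 s5=1 s4=1
t4.Δ4 clk=1 s2=0 s0=1 s1=0 s3=1 s5=1 s4=1
t5.Δ0 clk=1 s2=0 s0=1 s1=0 s3=1 s5=1 s4=1
t5.Δ1 clk=0 s2=0 s0=1 s1=0 s3=1 s5=1 s4=1
t6.Δ0 clk=0 s2=0 s0=1 s1=0 s3=1 s5=1 s4=1
t6.Δ1 clk=1 s2=0 s0=1 s1=0 s3=1 s5=1 s4=1
t6.Δ2 clk=1 s2=0 s0=1 s1=0 s3=0 s5=1 s4=1
t6.Δ3 clk=1 s2=1 s0=0 s1=1 s3=0 s5=1 s4=1
t6.Δ4 clk=1 s2=1 s0=1 s1=0 s3=0 s5=1 s4=1
t7.Δ0 clk=1 s2=1 s0=1 s1=0 s3=0 s5=1 s4=1
t7.Δ1 clk=0 s2=1 s0=1 s1=0 s3=0 s5=1 s4=1
t8.Δ0 clk=0 s2=1 s0=1 s1=0 s3=0 s5=1 s4=1
t8.Δ1 clk=1 s2=1 s0=1 s1=0 s3=0 s5=1 s4=1
t8.Δ2 clk=1 s2=1 s0=1 s1=0 s3=1 s5=1 s4=1
t8.Δ3 clk=1 s2=0 s0=0 s1=1 s3=1 s5=1 s4=1
t8.Δ4 clk=1 s2=0 s0=1 s1=0 s3=1 s5=1 s4=1
t9.Δ0 clk=1 s2=0 s0=1 s1=0 s3=1 s5=1 s4=1
t9.Δ1 clk=0 s2=0 s0=1 s1=0 s3=1 s5=1 s4=1
t10.Δ0 clk=0 s2=0 s0=1 s1=0 s3=1 s5=1 s4=1
t10.Δ1 clk=1 s2=0 s0=1 s1=0 s3=1 s5=1 s4=1
t10.Δ2 clk=1 s2=0 s0=1 s1=0 s3=0 s5=1 s4=1
t10.Δ3 clk=1 s2=1 s0=0 s1=1 s3=0 s5=1 s4=1
t10.Δ4 clk=1 s2=1 s0=1 s1=0 s3=0 s5=1 s4=1

4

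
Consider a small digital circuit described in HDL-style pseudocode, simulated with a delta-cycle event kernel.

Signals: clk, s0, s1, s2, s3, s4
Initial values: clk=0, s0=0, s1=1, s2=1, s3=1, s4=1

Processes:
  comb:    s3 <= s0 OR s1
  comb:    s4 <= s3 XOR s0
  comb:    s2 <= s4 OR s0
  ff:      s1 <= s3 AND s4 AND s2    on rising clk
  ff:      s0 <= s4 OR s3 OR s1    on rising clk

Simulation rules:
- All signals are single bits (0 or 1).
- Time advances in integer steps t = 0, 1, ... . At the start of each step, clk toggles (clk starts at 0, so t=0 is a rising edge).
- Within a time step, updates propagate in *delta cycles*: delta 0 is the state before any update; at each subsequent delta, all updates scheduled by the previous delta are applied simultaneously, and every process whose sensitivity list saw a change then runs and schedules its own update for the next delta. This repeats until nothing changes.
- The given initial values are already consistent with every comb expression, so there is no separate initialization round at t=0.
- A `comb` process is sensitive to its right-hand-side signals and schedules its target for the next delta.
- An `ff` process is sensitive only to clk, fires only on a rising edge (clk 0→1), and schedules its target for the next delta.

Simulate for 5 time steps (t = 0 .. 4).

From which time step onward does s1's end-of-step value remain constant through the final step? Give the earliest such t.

2

t=0 Δ0: s0=0 s1=1 s3=1 s2=1 clk=0 s4=1
  Δ1: clk:0→1
  Δ2: s0:0→1
  Δ3: s4:1→0
  (3Δ to stable)
t=1 Δ0: s0=1 s1=1 s3=1 s2=1 clk=1 s4=0
  Δ1: clk:1→0
  (1Δ to stable)
t=2 Δ0: s0=1 s1=1 s3=1 s2=1 clk=0 s4=0
  Δ1: clk:0→1
  Δ2: s1:1→0
  (2Δ to stable)
t=3 Δ0: s0=1 s1=0 s3=1 s2=1 clk=1 s4=0
  Δ1: clk:1→0
  (1Δ to stable)
t=4 Δ0: s0=1 s1=0 s3=1 s2=1 clk=0 s4=0
  Δ1: clk:0→1
  (1Δ to stable)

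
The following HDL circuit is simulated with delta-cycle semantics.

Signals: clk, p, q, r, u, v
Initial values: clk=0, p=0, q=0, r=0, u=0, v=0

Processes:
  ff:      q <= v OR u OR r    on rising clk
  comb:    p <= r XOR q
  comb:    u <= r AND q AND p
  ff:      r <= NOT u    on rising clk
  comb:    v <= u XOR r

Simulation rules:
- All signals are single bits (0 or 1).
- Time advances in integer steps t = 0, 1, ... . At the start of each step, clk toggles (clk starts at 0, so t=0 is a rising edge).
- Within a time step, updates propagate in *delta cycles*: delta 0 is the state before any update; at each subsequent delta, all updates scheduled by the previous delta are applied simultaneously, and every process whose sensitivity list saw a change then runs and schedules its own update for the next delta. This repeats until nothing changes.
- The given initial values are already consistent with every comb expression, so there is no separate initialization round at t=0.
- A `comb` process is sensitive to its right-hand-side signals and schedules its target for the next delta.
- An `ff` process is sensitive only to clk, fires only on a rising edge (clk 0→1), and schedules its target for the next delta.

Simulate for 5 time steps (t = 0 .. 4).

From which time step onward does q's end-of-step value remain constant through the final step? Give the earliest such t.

2

t=0 Δ0: v=0 q=0 clk=0 p=0 r=0 u=0
  Δ1: clk:0→1
  Δ2: r:0→1
  Δ3: v:0→1, p:0→1
  (3Δ to stable)
t=1 Δ0: v=1 q=0 clk=1 p=1 r=1 u=0
  Δ1: clk:1→0
  (1Δ to stable)
t=2 Δ0: v=1 q=0 clk=0 p=1 r=1 u=0
  Δ1: clk:0→1
  Δ2: q:0→1
  Δ3: p:1→0, u:0→1
  Δ4: v:1→0, u:1→0
  Δ5: v:0→1
  (5Δ to stable)
t=3 Δ0: v=1 q=1 clk=1 p=0 r=1 u=0
  Δ1: clk:1→0
  (1Δ to stable)
t=4 Δ0: v=1 q=1 clk=0 p=0 r=1 u=0
  Δ1: clk:0→1
  (1Δ to stable)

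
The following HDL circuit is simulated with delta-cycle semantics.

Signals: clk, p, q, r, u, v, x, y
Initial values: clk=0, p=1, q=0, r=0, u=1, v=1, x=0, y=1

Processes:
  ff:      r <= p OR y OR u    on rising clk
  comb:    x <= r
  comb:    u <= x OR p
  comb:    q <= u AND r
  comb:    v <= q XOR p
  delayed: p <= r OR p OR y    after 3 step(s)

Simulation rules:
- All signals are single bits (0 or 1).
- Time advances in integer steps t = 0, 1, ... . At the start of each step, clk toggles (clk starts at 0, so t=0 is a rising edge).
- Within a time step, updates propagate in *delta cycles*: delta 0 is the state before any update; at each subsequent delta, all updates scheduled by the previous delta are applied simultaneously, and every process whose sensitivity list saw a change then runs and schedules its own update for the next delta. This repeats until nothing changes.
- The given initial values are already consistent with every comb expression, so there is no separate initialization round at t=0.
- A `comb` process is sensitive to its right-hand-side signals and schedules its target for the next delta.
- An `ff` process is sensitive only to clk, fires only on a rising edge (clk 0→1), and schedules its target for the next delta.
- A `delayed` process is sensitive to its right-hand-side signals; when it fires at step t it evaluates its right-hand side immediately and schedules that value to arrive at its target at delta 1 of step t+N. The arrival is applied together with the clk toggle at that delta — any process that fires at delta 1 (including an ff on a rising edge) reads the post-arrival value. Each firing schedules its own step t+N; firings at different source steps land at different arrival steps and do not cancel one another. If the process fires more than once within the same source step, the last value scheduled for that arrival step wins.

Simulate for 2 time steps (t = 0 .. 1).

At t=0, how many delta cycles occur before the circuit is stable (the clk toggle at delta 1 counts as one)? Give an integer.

t0.Δ0 clk=0 y=1 x=0 r=0 v=1 q=0 u=1 p=1
t0.Δ1 clk=1 y=1 x=0 r=0 v=1 q=0 u=1 p=1
t0.Δ2 clk=1 y=1 x=0 r=1 v=1 q=0 u=1 p=1
t0.Δ3 clk=1 y=1 x=1 r=1 v=1 q=1 u=1 p=1
t0.Δ4 clk=1 y=1 x=1 r=1 v=0 q=1 u=1 p=1
t1.Δ0 clk=1 y=1 x=1 r=1 v=0 q=1 u=1 p=1
t1.Δ1 clk=0 y=1 x=1 r=1 v=0 q=1 u=1 p=1

4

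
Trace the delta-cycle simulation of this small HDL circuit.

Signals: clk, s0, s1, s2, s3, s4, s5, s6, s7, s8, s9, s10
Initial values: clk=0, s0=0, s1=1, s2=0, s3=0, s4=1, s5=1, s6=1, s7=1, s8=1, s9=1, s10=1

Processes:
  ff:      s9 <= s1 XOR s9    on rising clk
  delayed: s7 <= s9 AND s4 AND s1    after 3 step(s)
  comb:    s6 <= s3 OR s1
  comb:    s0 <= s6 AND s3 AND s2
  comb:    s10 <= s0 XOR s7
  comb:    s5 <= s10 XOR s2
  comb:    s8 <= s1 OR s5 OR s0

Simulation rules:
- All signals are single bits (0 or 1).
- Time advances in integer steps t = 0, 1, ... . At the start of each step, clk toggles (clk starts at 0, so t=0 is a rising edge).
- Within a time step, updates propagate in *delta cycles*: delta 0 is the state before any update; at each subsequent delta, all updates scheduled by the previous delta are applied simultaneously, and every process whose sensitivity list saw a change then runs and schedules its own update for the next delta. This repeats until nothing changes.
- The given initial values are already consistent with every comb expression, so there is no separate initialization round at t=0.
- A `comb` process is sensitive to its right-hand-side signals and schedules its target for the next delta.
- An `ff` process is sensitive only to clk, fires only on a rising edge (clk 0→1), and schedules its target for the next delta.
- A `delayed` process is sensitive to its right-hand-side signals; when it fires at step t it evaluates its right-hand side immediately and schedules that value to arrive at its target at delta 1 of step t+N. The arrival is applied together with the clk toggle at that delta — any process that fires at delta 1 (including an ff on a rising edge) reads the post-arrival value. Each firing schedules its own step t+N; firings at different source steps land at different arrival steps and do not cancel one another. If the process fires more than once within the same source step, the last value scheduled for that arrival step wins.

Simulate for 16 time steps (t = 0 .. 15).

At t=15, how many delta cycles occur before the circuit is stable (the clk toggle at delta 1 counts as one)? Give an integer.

[bits: s2,s7,s3,s9,s8,s10,s1,s0,clk,s4,s6,s5]
t=0: Δ0=010111100111 Δ1=010111101111 Δ2=010011101111 | 2Δ
t=1: Δ0=010011101111 Δ1=010011100111 | 1Δ
t=2: Δ0=010011100111 Δ1=010011101111 Δ2=010111101111 | 2Δ
t=3: Δ0=010111101111 Δ1=000111100111 Δ2=000110100111 Δ3=000110100110 | 3Δ
t=4: Δ0=000110100110 Δ1=000110101110 Δ2=000010101110 | 2Δ
t=5: Δ0=000010101110 Δ1=010010100110 Δ2=010011100110 Δ3=010011100111 | 3Δ
t=6: Δ0=010011100111 Δ1=010011101111 Δ2=010111101111 | 2Δ
t=7: Δ0=010111101111 Δ1=000111100111 Δ2=000110100111 Δ3=000110100110 | 3Δ
t=8: Δ0=000110100110 Δ1=000110101110 Δ2=000010101110 | 2Δ
t=9: Δ0=000010101110 Δ1=010010100110 Δ2=010011100110 Δ3=010011100111 | 3Δ
t=10: Δ0=010011100111 Δ1=010011101111 Δ2=010111101111 | 2Δ
t=11: Δ0=010111101111 Δ1=000111100111 Δ2=000110100111 Δ3=000110100110 | 3Δ
t=12: Δ0=000110100110 Δ1=000110101110 Δ2=000010101110 | 2Δ
t=13: Δ0=000010101110 Δ1=010010100110 Δ2=010011100110 Δ3=010011100111 | 3Δ
t=14: Δ0=010011100111 Δ1=010011101111 Δ2=010111101111 | 2Δ
t=15: Δ0=010111101111 Δ1=000111100111 Δ2=000110100111 Δ3=000110100110 | 3Δ

3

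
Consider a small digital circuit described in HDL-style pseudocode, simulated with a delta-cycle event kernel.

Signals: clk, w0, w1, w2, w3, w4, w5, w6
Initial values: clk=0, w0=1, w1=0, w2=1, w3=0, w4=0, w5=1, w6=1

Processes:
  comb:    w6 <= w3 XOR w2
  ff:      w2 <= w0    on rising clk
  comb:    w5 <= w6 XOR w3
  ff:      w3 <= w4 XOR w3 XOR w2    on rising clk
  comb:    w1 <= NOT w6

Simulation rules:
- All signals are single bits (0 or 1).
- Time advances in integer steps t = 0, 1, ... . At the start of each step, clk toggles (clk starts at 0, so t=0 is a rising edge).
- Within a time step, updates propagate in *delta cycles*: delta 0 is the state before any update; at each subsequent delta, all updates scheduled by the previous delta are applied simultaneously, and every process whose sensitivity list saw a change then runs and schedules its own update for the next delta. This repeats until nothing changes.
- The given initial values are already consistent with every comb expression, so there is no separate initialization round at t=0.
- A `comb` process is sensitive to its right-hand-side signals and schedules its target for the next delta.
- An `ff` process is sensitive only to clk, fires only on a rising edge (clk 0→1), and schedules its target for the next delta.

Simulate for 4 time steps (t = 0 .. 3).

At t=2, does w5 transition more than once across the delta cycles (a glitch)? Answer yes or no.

yes

[bits: w6,w3,w0,clk,w5,w1,w2,w4]
t=0: Δ0=10101010 Δ1=10111010 Δ2=11111010 Δ3=01110010 Δ4=01111110 | 4Δ
t=1: Δ0=01111110 Δ1=01101110 | 1Δ
t=2: Δ0=01101110 Δ1=01111110 Δ2=00111110 Δ3=10110110 Δ4=10111010 | 4Δ
t=3: Δ0=10111010 Δ1=10101010 | 1Δ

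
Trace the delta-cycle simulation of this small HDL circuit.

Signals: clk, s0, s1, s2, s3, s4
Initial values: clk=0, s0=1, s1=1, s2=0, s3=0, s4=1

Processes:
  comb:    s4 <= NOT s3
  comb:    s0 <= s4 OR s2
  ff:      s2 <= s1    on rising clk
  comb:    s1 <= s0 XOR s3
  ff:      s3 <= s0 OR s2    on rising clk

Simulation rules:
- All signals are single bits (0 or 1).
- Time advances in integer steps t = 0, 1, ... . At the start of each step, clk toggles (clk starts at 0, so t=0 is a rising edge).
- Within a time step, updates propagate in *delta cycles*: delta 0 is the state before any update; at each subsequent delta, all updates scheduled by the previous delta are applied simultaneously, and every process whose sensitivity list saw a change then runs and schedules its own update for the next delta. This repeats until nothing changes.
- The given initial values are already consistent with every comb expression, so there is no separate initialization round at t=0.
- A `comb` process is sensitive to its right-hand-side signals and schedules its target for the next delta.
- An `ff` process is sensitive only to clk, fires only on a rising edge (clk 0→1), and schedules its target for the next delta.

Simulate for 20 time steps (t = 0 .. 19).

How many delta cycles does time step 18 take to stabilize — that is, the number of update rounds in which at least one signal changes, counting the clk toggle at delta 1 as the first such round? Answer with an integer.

t=0 Δ0: clk=0 s4=1 s0=1 s2=0 s3=0 s1=1
  Δ1: clk:0→1
  Δ2: s2:0→1, s3:0→1
  Δ3: s4:1→0, s1:1→0
  (3Δ to stable)
t=1 Δ0: clk=1 s4=0 s0=1 s2=1 s3=1 s1=0
  Δ1: clk:1→0
  (1Δ to stable)
t=2 Δ0: clk=0 s4=0 s0=1 s2=1 s3=1 s1=0
  Δ1: clk:0→1
  Δ2: s2:1→0
  Δ3: s0:1→0
  Δ4: s1:0→1
  (4Δ to stable)
t=3 Δ0: clk=1 s4=0 s0=0 s2=0 s3=1 s1=1
  Δ1: clk:1→0
  (1Δ to stable)
t=4 Δ0: clk=0 s4=0 s0=0 s2=0 s3=1 s1=1
  Δ1: clk:0→1
  Δ2: s2:0→1, s3:1→0
  Δ3: s4:0→1, s0:0→1, s1:1→0
  Δ4: s1:0→1
  (4Δ to stable)
t=5 Δ0: clk=1 s4=1 s0=1 s2=1 s3=0 s1=1
  Δ1: clk:1→0
  (1Δ to stable)
t=6 Δ0: clk=0 s4=1 s0=1 s2=1 s3=0 s1=1
  Δ1: clk:0→1
  Δ2: s3:0→1
  Δ3: s4:1→0, s1:1→0
  (3Δ to stable)
t=7 Δ0: clk=1 s4=0 s0=1 s2=1 s3=1 s1=0
  Δ1: clk:1→0
  (1Δ to stable)
t=8 Δ0: clk=0 s4=0 s0=1 s2=1 s3=1 s1=0
  Δ1: clk:0→1
  Δ2: s2:1→0
  Δ3: s0:1→0
  Δ4: s1:0→1
  (4Δ to stable)
t=9 Δ0: clk=1 s4=0 s0=0 s2=0 s3=1 s1=1
  Δ1: clk:1→0
  (1Δ to stable)
t=10 Δ0: clk=0 s4=0 s0=0 s2=0 s3=1 s1=1
  Δ1: clk:0→1
  Δ2: s2:0→1, s3:1→0
  Δ3: s4:0→1, s0:0→1, s1:1→0
  Δ4: s1:0→1
  (4Δ to stable)
t=11 Δ0: clk=1 s4=1 s0=1 s2=1 s3=0 s1=1
  Δ1: clk:1→0
  (1Δ to stable)
t=12 Δ0: clk=0 s4=1 s0=1 s2=1 s3=0 s1=1
  Δ1: clk:0→1
  Δ2: s3:0→1
  Δ3: s4:1→0, s1:1→0
  (3Δ to stable)
t=13 Δ0: clk=1 s4=0 s0=1 s2=1 s3=1 s1=0
  Δ1: clk:1→0
  (1Δ to stable)
t=14 Δ0: clk=0 s4=0 s0=1 s2=1 s3=1 s1=0
  Δ1: clk:0→1
  Δ2: s2:1→0
  Δ3: s0:1→0
  Δ4: s1:0→1
  (4Δ to stable)
t=15 Δ0: clk=1 s4=0 s0=0 s2=0 s3=1 s1=1
  Δ1: clk:1→0
  (1Δ to stable)
t=16 Δ0: clk=0 s4=0 s0=0 s2=0 s3=1 s1=1
  Δ1: clk:0→1
  Δ2: s2:0→1, s3:1→0
  Δ3: s4:0→1, s0:0→1, s1:1→0
  Δ4: s1:0→1
  (4Δ to stable)
t=17 Δ0: clk=1 s4=1 s0=1 s2=1 s3=0 s1=1
  Δ1: clk:1→0
  (1Δ to stable)
t=18 Δ0: clk=0 s4=1 s0=1 s2=1 s3=0 s1=1
  Δ1: clk:0→1
  Δ2: s3:0→1
  Δ3: s4:1→0, s1:1→0
  (3Δ to stable)
t=19 Δ0: clk=1 s4=0 s0=1 s2=1 s3=1 s1=0
  Δ1: clk:1→0
  (1Δ to stable)

3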